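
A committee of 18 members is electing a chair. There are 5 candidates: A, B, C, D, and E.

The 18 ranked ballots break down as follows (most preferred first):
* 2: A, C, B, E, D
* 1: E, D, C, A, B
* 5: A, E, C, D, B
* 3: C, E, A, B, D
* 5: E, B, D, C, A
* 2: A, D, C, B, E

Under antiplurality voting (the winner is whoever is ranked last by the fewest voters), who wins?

C

Last-place votes: A 5, B 6, C 0, D 5, E 2.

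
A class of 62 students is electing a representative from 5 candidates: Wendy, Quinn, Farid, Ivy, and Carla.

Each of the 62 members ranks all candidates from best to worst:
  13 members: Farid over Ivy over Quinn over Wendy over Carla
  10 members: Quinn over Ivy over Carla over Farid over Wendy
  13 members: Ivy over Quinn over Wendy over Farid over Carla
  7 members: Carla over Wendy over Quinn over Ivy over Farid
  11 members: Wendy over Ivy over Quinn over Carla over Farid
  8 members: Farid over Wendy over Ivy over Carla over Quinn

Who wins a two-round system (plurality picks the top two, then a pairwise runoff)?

Round 1 first-place votes: Wendy 11, Quinn 10, Farid 21, Ivy 13, Carla 7. Farid and Ivy advance.
Runoff: Farid is ranked above Ivy on 21 ballots, Ivy above Farid on 41.

Ivy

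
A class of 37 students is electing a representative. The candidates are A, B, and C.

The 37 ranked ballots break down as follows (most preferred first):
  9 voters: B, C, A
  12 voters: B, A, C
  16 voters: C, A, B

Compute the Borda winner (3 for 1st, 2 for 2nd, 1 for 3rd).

B

A: 9×1 + 12×2 + 16×2 = 65
B: 9×3 + 12×3 + 16×1 = 79
C: 9×2 + 12×1 + 16×3 = 78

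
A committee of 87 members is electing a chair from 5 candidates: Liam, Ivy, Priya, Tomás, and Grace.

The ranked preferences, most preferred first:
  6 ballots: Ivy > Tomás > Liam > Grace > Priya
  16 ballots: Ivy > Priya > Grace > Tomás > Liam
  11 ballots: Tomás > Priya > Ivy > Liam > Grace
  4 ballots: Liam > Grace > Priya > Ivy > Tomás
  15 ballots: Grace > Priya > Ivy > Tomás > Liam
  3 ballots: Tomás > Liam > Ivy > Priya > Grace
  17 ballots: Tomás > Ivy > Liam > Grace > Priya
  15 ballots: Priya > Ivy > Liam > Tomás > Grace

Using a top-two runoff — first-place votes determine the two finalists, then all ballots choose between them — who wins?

Ivy

Round 1 first-place votes: Liam 4, Ivy 22, Priya 15, Tomás 31, Grace 15. Tomás and Ivy advance.
Runoff: Tomás is ranked above Ivy on 31 ballots, Ivy above Tomás on 56.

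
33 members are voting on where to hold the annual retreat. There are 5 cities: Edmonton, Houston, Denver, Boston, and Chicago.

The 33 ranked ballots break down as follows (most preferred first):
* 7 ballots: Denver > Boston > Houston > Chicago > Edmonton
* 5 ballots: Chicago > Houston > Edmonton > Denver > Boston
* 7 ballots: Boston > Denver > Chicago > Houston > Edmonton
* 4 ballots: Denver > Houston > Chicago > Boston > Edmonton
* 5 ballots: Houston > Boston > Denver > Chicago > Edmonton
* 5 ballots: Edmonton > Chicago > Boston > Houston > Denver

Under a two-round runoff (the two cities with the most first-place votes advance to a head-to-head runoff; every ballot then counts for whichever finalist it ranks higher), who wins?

Boston

Round 1 first-place votes: Edmonton 5, Houston 5, Denver 11, Boston 7, Chicago 5. Denver and Boston advance.
Runoff: Denver is ranked above Boston on 16 ballots, Boston above Denver on 17.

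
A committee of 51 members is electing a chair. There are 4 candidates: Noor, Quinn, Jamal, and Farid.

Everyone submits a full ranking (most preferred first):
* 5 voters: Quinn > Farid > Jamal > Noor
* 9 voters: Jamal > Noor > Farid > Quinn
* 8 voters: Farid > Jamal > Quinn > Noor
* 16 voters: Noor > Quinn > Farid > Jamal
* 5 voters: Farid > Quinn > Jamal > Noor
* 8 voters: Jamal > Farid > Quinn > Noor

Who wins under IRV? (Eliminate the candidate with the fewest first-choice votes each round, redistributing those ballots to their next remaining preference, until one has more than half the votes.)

Farid

Round 1: Noor 16, Quinn 5, Jamal 17, Farid 13. Quinn eliminated.
Round 2: Noor 16, Jamal 17, Farid 18. Noor eliminated.
Round 3: Jamal 17, Farid 34. Farid has a majority (≥26).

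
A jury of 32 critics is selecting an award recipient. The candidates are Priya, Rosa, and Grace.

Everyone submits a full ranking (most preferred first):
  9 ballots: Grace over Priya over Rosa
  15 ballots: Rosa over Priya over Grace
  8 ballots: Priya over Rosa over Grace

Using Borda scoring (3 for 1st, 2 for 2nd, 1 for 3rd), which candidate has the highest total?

Priya: 9×2 + 15×2 + 8×3 = 72
Rosa: 9×1 + 15×3 + 8×2 = 70
Grace: 9×3 + 15×1 + 8×1 = 50

Priya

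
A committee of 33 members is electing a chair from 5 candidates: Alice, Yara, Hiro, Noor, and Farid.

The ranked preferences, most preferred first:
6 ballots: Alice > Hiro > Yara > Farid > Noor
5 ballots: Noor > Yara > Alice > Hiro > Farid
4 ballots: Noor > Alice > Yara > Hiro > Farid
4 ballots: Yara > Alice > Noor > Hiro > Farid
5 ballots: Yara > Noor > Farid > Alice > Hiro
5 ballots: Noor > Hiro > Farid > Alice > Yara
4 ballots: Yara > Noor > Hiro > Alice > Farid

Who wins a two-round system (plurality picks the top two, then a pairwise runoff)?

Round 1 first-place votes: Alice 6, Yara 13, Hiro 0, Noor 14, Farid 0. Noor and Yara advance.
Runoff: Noor is ranked above Yara on 14 ballots, Yara above Noor on 19.

Yara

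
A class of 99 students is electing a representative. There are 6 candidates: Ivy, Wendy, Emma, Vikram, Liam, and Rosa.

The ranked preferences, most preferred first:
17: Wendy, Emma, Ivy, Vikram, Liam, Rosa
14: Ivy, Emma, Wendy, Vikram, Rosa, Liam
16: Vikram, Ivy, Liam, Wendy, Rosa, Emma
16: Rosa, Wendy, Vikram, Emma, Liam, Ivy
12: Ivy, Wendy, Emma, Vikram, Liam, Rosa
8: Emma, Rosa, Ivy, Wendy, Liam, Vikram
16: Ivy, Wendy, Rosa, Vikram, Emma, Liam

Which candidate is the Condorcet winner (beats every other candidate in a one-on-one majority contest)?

Ivy

Ivy vs Wendy: 66–33
Ivy vs Emma: 58–41
Ivy vs Vikram: 67–32
Ivy vs Liam: 83–16
Ivy vs Rosa: 75–24
Ivy beats every other candidate.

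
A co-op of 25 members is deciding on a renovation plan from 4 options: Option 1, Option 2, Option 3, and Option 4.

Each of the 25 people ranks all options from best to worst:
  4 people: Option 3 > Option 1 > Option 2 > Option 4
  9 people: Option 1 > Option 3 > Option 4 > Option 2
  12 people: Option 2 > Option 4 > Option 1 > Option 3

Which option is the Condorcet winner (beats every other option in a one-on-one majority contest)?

Option 1 vs Option 2: 13–12
Option 1 vs Option 3: 21–4
Option 1 vs Option 4: 13–12
Option 1 beats every other option.

Option 1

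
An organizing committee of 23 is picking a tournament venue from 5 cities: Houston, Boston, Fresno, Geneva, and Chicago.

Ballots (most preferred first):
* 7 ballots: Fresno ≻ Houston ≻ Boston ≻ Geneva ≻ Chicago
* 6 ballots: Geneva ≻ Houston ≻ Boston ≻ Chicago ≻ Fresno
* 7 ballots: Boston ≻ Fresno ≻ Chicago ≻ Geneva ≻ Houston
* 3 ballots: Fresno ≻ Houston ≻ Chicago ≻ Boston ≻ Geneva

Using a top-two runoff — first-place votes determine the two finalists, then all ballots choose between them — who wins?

Round 1 first-place votes: Houston 0, Boston 7, Fresno 10, Geneva 6, Chicago 0. Fresno and Boston advance.
Runoff: Fresno is ranked above Boston on 10 ballots, Boston above Fresno on 13.

Boston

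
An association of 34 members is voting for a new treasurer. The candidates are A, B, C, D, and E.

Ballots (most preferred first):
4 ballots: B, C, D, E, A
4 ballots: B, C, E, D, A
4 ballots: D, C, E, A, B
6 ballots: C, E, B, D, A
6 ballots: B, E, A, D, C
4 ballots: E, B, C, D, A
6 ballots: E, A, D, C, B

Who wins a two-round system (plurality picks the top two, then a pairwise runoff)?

E

Round 1 first-place votes: A 0, B 14, C 6, D 4, E 10. B and E advance.
Runoff: B is ranked above E on 14 ballots, E above B on 20.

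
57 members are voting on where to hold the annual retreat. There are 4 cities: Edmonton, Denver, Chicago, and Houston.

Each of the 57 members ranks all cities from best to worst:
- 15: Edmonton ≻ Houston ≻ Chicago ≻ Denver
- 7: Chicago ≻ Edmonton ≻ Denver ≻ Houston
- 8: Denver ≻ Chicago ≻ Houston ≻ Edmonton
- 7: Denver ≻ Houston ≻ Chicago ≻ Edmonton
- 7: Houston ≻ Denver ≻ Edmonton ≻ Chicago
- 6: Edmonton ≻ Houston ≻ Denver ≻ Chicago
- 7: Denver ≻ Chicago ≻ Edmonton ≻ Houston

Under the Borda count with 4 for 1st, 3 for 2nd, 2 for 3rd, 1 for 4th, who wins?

Edmonton: 15×4 + 7×3 + 8×1 + 7×1 + 7×2 + 6×4 + 7×2 = 148
Denver: 15×1 + 7×2 + 8×4 + 7×4 + 7×3 + 6×2 + 7×4 = 150
Chicago: 15×2 + 7×4 + 8×3 + 7×2 + 7×1 + 6×1 + 7×3 = 130
Houston: 15×3 + 7×1 + 8×2 + 7×3 + 7×4 + 6×3 + 7×1 = 142

Denver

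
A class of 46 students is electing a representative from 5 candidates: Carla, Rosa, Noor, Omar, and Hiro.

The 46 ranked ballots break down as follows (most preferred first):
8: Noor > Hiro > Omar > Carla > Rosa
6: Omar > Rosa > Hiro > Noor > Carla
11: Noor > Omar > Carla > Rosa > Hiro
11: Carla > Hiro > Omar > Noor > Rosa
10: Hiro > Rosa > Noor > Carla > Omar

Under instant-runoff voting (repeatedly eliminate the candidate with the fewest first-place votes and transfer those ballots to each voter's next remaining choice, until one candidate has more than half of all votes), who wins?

Round 1: Carla 11, Rosa 0, Noor 19, Omar 6, Hiro 10. Rosa eliminated.
Round 2: Carla 11, Noor 19, Omar 6, Hiro 10. Omar eliminated.
Round 3: Carla 11, Noor 19, Hiro 16. Carla eliminated.
Round 4: Noor 19, Hiro 27. Hiro has a majority (≥24).

Hiro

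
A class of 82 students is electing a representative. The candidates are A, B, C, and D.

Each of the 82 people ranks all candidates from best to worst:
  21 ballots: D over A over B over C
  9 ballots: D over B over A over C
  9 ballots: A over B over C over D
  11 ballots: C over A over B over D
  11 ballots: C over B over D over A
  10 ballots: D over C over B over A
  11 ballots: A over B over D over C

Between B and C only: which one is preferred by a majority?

B is ranked above C on 50 ballots; C above B on 32.

B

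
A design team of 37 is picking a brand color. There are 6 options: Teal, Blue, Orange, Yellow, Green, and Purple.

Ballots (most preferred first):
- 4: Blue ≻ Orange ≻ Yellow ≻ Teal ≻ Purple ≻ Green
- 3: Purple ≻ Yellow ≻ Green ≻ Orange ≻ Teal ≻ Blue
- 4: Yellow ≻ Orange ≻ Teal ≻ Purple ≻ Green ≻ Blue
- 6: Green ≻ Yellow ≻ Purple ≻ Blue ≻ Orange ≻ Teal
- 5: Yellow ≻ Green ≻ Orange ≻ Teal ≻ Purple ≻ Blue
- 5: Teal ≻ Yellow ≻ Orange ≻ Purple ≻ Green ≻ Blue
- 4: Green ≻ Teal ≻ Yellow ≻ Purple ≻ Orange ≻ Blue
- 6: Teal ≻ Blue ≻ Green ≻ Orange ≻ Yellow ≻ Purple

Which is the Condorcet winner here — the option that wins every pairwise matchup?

Yellow

Yellow vs Teal: 22–15
Yellow vs Blue: 27–10
Yellow vs Orange: 27–10
Yellow vs Green: 21–16
Yellow vs Purple: 34–3
Yellow beats every other option.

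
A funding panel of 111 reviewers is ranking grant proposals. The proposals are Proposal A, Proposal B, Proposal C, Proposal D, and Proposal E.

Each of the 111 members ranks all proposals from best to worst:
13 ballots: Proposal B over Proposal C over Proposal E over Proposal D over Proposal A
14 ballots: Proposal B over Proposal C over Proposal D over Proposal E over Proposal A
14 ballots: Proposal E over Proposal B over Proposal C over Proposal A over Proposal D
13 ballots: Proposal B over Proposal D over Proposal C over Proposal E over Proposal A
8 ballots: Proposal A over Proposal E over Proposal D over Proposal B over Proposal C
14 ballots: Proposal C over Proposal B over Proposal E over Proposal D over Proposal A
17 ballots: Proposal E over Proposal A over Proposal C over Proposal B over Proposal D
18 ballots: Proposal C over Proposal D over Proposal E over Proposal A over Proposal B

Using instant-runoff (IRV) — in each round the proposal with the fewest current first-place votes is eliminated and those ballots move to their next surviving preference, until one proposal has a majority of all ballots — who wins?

Proposal E

Round 1: Proposal A 8, Proposal B 40, Proposal C 32, Proposal D 0, Proposal E 31. Proposal D eliminated.
Round 2: Proposal A 8, Proposal B 40, Proposal C 32, Proposal E 31. Proposal A eliminated.
Round 3: Proposal B 40, Proposal C 32, Proposal E 39. Proposal C eliminated.
Round 4: Proposal B 54, Proposal E 57. Proposal E has a majority (≥56).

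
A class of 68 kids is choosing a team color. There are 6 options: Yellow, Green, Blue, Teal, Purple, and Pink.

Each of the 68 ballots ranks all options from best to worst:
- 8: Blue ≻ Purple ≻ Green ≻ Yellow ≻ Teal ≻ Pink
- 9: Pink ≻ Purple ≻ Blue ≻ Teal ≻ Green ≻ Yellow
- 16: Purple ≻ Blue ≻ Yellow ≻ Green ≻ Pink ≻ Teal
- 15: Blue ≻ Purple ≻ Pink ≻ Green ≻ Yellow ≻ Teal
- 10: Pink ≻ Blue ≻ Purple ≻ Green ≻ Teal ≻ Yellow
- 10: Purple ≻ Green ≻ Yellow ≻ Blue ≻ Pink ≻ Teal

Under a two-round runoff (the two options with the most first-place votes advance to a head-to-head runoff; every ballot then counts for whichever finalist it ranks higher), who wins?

Purple

Round 1 first-place votes: Yellow 0, Green 0, Blue 23, Teal 0, Purple 26, Pink 19. Purple and Blue advance.
Runoff: Purple is ranked above Blue on 35 ballots, Blue above Purple on 33.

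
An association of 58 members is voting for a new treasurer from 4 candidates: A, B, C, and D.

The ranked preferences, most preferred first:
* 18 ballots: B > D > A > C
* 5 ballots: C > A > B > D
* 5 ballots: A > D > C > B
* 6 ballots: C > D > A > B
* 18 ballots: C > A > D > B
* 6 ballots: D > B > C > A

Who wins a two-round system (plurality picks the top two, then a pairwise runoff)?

Round 1 first-place votes: A 5, B 18, C 29, D 6. C and B advance.
Runoff: C is ranked above B on 34 ballots, B above C on 24.

C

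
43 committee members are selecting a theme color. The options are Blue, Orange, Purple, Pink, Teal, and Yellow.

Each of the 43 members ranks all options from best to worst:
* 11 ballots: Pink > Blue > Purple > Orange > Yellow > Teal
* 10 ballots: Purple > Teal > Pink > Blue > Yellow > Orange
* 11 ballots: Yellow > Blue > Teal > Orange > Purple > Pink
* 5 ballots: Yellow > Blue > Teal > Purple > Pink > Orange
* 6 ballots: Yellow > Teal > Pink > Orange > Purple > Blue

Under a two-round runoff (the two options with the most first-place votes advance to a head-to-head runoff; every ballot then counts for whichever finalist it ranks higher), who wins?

Yellow

Round 1 first-place votes: Blue 0, Orange 0, Purple 10, Pink 11, Teal 0, Yellow 22. Yellow and Pink advance.
Runoff: Yellow is ranked above Pink on 22 ballots, Pink above Yellow on 21.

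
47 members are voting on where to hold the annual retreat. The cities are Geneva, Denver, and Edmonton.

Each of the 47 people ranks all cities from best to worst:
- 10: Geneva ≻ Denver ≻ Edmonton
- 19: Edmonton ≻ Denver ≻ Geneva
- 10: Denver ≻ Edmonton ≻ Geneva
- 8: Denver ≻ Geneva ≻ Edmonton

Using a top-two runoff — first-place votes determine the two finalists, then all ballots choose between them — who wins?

Round 1 first-place votes: Geneva 10, Denver 18, Edmonton 19. Edmonton and Denver advance.
Runoff: Edmonton is ranked above Denver on 19 ballots, Denver above Edmonton on 28.

Denver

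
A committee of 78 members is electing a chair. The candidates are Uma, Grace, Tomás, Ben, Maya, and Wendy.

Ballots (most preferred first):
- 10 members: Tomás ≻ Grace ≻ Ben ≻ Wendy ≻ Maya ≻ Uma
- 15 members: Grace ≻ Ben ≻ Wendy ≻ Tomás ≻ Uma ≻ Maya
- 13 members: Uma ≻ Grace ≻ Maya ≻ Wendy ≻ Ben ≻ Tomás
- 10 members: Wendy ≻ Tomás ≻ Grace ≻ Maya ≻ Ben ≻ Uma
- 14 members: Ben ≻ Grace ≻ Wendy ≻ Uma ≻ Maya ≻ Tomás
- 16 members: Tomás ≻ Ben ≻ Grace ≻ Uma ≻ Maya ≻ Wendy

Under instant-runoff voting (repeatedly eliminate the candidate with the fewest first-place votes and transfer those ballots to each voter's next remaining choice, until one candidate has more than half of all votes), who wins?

Grace

Round 1: Uma 13, Grace 15, Tomás 26, Ben 14, Maya 0, Wendy 10. Maya eliminated.
Round 2: Uma 13, Grace 15, Tomás 26, Ben 14, Wendy 10. Wendy eliminated.
Round 3: Uma 13, Grace 15, Tomás 36, Ben 14. Uma eliminated.
Round 4: Grace 28, Tomás 36, Ben 14. Ben eliminated.
Round 5: Grace 42, Tomás 36. Grace has a majority (≥40).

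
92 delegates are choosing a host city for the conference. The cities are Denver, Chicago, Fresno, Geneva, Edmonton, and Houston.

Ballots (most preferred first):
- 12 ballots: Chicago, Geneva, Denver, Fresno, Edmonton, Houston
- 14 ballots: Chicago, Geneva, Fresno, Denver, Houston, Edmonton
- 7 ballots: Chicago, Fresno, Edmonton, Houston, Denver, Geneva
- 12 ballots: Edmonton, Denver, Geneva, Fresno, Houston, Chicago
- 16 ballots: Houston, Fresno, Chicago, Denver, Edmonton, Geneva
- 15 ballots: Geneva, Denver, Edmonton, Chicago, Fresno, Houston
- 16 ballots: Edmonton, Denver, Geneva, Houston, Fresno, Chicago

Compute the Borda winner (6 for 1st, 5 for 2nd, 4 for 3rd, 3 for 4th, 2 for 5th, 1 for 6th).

Denver: 12×4 + 14×3 + 7×2 + 12×5 + 16×3 + 15×5 + 16×5 = 367
Chicago: 12×6 + 14×6 + 7×6 + 12×1 + 16×4 + 15×3 + 16×1 = 335
Fresno: 12×3 + 14×4 + 7×5 + 12×3 + 16×5 + 15×2 + 16×2 = 305
Geneva: 12×5 + 14×5 + 7×1 + 12×4 + 16×1 + 15×6 + 16×4 = 355
Edmonton: 12×2 + 14×1 + 7×4 + 12×6 + 16×2 + 15×4 + 16×6 = 326
Houston: 12×1 + 14×2 + 7×3 + 12×2 + 16×6 + 15×1 + 16×3 = 244

Denver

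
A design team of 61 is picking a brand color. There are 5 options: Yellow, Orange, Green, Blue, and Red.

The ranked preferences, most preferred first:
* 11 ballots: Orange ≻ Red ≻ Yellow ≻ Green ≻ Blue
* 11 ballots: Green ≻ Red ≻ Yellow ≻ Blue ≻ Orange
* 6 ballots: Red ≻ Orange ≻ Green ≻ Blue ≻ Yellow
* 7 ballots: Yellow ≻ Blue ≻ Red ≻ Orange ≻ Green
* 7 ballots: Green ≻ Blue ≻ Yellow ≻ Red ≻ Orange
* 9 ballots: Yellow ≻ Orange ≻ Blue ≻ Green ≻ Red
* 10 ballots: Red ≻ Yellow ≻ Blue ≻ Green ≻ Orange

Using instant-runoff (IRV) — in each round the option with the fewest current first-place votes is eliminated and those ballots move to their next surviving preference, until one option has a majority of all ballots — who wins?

Red

Round 1: Yellow 16, Orange 11, Green 18, Blue 0, Red 16. Blue eliminated.
Round 2: Yellow 16, Orange 11, Green 18, Red 16. Orange eliminated.
Round 3: Yellow 16, Green 18, Red 27. Yellow eliminated.
Round 4: Green 27, Red 34. Red has a majority (≥31).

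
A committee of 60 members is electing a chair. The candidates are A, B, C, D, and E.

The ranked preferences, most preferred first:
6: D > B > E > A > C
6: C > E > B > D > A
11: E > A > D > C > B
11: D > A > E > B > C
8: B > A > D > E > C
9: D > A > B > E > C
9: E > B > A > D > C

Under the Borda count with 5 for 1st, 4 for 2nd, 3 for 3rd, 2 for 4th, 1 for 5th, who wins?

A: 6×2 + 6×1 + 11×4 + 11×4 + 8×4 + 9×4 + 9×3 = 201
B: 6×4 + 6×3 + 11×1 + 11×2 + 8×5 + 9×3 + 9×4 = 178
C: 6×1 + 6×5 + 11×2 + 11×1 + 8×1 + 9×1 + 9×1 = 95
D: 6×5 + 6×2 + 11×3 + 11×5 + 8×3 + 9×5 + 9×2 = 217
E: 6×3 + 6×4 + 11×5 + 11×3 + 8×2 + 9×2 + 9×5 = 209

D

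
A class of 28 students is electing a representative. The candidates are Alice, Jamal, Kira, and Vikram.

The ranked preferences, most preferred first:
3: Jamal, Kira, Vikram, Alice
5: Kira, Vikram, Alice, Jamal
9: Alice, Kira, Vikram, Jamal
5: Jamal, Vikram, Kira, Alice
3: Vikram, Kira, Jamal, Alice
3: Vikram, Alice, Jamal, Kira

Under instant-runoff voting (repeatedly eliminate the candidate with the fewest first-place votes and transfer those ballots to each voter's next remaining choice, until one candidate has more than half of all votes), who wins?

Vikram

Round 1: Alice 9, Jamal 8, Kira 5, Vikram 6. Kira eliminated.
Round 2: Alice 9, Jamal 8, Vikram 11. Jamal eliminated.
Round 3: Alice 9, Vikram 19. Vikram has a majority (≥15).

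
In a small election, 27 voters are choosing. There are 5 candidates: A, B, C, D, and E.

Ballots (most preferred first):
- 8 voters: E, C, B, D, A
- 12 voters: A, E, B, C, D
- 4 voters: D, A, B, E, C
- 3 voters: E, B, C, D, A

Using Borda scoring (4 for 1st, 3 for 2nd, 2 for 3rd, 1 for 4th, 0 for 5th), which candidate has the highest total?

E

A: 8×0 + 12×4 + 4×3 + 3×0 = 60
B: 8×2 + 12×2 + 4×2 + 3×3 = 57
C: 8×3 + 12×1 + 4×0 + 3×2 = 42
D: 8×1 + 12×0 + 4×4 + 3×1 = 27
E: 8×4 + 12×3 + 4×1 + 3×4 = 84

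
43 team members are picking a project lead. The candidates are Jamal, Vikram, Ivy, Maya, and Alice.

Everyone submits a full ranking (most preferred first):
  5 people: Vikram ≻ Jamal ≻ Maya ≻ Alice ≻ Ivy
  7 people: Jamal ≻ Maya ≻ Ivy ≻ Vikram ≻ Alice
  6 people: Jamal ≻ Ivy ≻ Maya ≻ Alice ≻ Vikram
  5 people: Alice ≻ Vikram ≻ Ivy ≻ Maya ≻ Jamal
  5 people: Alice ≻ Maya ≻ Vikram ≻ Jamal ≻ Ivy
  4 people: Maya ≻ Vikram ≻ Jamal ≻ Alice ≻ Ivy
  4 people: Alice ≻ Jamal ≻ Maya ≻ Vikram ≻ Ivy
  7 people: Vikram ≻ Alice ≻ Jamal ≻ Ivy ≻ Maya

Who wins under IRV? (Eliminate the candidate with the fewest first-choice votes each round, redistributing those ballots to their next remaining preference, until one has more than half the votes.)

Round 1: Jamal 13, Vikram 12, Ivy 0, Maya 4, Alice 14. Ivy eliminated.
Round 2: Jamal 13, Vikram 12, Maya 4, Alice 14. Maya eliminated.
Round 3: Jamal 13, Vikram 16, Alice 14. Jamal eliminated.
Round 4: Vikram 23, Alice 20. Vikram has a majority (≥22).

Vikram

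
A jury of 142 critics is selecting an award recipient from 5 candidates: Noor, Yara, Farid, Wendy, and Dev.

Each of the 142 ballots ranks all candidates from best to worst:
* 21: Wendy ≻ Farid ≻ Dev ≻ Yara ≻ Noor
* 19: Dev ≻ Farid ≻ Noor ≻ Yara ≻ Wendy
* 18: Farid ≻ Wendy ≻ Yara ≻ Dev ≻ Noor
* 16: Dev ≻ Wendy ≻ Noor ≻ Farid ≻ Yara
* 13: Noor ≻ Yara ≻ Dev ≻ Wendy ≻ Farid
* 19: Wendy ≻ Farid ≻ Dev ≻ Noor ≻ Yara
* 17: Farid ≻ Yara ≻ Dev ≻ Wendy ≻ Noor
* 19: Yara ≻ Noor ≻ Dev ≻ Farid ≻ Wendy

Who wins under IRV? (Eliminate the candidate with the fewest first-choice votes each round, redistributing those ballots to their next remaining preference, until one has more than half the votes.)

Dev

Round 1: Noor 13, Yara 19, Farid 35, Wendy 40, Dev 35. Noor eliminated.
Round 2: Yara 32, Farid 35, Wendy 40, Dev 35. Yara eliminated.
Round 3: Farid 35, Wendy 40, Dev 67. Farid eliminated.
Round 4: Wendy 58, Dev 84. Dev has a majority (≥72).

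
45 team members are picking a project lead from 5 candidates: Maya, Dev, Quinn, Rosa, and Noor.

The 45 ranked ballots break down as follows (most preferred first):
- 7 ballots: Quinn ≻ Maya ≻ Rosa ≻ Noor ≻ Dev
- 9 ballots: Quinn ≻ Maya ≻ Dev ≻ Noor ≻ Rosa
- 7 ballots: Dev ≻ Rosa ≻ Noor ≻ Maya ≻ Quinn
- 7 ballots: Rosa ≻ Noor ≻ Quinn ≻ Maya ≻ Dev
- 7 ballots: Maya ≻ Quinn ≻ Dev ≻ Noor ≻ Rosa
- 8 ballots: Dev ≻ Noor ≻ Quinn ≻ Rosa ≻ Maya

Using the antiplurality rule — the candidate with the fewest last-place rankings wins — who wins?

Last-place votes: Maya 8, Dev 14, Quinn 7, Rosa 16, Noor 0.

Noor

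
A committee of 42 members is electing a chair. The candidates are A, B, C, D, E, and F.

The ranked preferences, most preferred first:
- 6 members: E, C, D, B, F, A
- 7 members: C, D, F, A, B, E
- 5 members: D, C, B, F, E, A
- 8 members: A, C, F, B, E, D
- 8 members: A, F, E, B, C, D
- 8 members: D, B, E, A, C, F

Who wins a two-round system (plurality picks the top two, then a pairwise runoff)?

D

Round 1 first-place votes: A 16, B 0, C 7, D 13, E 6, F 0. A and D advance.
Runoff: A is ranked above D on 16 ballots, D above A on 26.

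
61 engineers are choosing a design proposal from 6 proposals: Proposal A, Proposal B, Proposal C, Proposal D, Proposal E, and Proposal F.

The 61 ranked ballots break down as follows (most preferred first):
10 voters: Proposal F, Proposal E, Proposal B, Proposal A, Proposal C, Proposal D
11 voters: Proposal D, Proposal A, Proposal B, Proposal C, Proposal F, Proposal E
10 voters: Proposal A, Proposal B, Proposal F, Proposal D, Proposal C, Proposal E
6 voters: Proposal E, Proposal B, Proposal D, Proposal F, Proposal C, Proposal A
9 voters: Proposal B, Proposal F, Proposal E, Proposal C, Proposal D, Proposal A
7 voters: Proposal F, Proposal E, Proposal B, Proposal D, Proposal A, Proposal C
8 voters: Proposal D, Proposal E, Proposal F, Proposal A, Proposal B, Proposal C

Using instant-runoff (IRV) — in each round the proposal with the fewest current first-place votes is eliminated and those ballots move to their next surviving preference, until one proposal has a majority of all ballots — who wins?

Proposal B

Round 1: Proposal A 10, Proposal B 9, Proposal C 0, Proposal D 19, Proposal E 6, Proposal F 17. Proposal C eliminated.
Round 2: Proposal A 10, Proposal B 9, Proposal D 19, Proposal E 6, Proposal F 17. Proposal E eliminated.
Round 3: Proposal A 10, Proposal B 15, Proposal D 19, Proposal F 17. Proposal A eliminated.
Round 4: Proposal B 25, Proposal D 19, Proposal F 17. Proposal F eliminated.
Round 5: Proposal B 42, Proposal D 19. Proposal B has a majority (≥31).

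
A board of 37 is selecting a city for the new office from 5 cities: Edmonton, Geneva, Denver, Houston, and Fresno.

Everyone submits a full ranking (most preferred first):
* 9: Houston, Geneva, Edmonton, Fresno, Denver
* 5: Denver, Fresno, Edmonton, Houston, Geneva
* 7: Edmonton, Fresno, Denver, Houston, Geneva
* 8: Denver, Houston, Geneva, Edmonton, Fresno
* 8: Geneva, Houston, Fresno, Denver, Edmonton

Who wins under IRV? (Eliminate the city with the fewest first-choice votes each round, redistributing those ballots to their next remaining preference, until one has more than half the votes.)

Round 1: Edmonton 7, Geneva 8, Denver 13, Houston 9, Fresno 0. Fresno eliminated.
Round 2: Edmonton 7, Geneva 8, Denver 13, Houston 9. Edmonton eliminated.
Round 3: Geneva 8, Denver 20, Houston 9. Denver has a majority (≥19).

Denver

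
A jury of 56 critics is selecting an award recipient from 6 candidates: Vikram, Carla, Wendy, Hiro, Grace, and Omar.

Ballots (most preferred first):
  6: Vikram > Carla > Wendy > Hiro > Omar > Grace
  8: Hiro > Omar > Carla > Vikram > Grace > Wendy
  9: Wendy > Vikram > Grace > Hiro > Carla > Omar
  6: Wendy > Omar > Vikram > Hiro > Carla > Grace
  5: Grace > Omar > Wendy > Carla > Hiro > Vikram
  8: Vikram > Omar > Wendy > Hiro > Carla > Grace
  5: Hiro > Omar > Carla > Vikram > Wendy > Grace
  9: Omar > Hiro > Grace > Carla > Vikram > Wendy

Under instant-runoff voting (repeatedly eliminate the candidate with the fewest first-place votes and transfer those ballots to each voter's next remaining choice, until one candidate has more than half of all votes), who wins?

Omar

Round 1: Vikram 14, Carla 0, Wendy 15, Hiro 13, Grace 5, Omar 9. Carla eliminated.
Round 2: Vikram 14, Wendy 15, Hiro 13, Grace 5, Omar 9. Grace eliminated.
Round 3: Vikram 14, Wendy 15, Hiro 13, Omar 14. Hiro eliminated.
Round 4: Vikram 14, Wendy 15, Omar 27. Vikram eliminated.
Round 5: Wendy 21, Omar 35. Omar has a majority (≥29).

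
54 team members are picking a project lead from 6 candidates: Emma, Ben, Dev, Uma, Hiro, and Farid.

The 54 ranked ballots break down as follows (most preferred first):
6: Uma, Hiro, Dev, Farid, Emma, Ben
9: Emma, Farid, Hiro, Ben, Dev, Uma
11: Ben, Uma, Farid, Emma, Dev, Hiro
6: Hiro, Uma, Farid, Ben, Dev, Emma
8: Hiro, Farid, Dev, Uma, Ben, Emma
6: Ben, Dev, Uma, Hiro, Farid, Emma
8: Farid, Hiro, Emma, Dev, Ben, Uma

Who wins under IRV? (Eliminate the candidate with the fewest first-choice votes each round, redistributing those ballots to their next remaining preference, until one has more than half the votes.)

Round 1: Emma 9, Ben 17, Dev 0, Uma 6, Hiro 14, Farid 8. Dev eliminated.
Round 2: Emma 9, Ben 17, Uma 6, Hiro 14, Farid 8. Uma eliminated.
Round 3: Emma 9, Ben 17, Hiro 20, Farid 8. Farid eliminated.
Round 4: Emma 9, Ben 17, Hiro 28. Hiro has a majority (≥28).

Hiro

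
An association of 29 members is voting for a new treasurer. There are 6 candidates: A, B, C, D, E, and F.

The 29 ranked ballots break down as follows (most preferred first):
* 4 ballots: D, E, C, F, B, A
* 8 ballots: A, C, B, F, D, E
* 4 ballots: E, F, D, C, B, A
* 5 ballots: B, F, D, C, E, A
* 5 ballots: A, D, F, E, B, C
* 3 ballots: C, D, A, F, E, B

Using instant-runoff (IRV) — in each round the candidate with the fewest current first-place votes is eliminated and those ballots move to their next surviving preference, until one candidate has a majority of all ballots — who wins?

Round 1: A 13, B 5, C 3, D 4, E 4, F 0. F eliminated.
Round 2: A 13, B 5, C 3, D 4, E 4. C eliminated.
Round 3: A 13, B 5, D 7, E 4. E eliminated.
Round 4: A 13, B 5, D 11. B eliminated.
Round 5: A 13, D 16. D has a majority (≥15).

D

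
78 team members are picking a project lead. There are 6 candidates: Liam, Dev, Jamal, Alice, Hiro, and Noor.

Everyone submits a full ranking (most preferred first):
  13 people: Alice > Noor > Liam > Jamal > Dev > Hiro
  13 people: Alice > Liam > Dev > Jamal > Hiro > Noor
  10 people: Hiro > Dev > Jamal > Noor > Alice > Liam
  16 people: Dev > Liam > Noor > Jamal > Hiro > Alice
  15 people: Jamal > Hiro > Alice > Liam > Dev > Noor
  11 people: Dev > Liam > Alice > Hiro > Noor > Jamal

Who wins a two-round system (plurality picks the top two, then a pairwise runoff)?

Round 1 first-place votes: Liam 0, Dev 27, Jamal 15, Alice 26, Hiro 10, Noor 0. Dev and Alice advance.
Runoff: Dev is ranked above Alice on 37 ballots, Alice above Dev on 41.

Alice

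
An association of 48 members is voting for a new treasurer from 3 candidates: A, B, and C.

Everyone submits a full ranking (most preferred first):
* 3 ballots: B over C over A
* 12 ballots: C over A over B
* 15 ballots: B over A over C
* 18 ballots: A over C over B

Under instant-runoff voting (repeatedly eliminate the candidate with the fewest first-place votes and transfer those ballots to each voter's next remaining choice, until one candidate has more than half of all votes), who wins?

Round 1: A 18, B 18, C 12. C eliminated.
Round 2: A 30, B 18. A has a majority (≥25).

A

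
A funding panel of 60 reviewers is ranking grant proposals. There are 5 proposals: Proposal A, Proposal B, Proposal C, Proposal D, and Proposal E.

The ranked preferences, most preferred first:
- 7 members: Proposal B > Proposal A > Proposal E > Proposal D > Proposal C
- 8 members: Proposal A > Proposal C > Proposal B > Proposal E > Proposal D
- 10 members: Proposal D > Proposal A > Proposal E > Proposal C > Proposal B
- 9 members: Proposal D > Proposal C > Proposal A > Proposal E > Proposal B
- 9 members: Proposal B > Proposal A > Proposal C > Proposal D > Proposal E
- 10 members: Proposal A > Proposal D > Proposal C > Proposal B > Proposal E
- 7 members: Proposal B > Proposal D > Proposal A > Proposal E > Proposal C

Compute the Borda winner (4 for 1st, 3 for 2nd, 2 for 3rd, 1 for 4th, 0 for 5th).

Proposal A

Proposal A: 7×3 + 8×4 + 10×3 + 9×2 + 9×3 + 10×4 + 7×2 = 182
Proposal B: 7×4 + 8×2 + 10×0 + 9×0 + 9×4 + 10×1 + 7×4 = 118
Proposal C: 7×0 + 8×3 + 10×1 + 9×3 + 9×2 + 10×2 + 7×0 = 99
Proposal D: 7×1 + 8×0 + 10×4 + 9×4 + 9×1 + 10×3 + 7×3 = 143
Proposal E: 7×2 + 8×1 + 10×2 + 9×1 + 9×0 + 10×0 + 7×1 = 58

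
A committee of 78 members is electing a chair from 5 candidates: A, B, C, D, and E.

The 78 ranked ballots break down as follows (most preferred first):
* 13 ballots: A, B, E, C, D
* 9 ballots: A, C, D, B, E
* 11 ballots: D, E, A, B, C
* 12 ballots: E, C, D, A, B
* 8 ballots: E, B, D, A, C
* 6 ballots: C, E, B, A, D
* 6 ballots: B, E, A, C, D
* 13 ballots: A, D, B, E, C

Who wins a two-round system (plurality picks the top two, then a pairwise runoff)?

Round 1 first-place votes: A 35, B 6, C 6, D 11, E 20. A and E advance.
Runoff: A is ranked above E on 35 ballots, E above A on 43.

E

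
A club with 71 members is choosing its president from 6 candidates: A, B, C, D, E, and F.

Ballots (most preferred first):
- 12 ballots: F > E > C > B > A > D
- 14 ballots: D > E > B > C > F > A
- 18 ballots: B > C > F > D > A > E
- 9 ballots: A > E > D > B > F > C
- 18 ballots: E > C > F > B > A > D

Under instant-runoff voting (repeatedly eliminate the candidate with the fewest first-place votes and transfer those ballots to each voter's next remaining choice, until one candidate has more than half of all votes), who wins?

Round 1: A 9, B 18, C 0, D 14, E 18, F 12. C eliminated.
Round 2: A 9, B 18, D 14, E 18, F 12. A eliminated.
Round 3: B 18, D 14, E 27, F 12. F eliminated.
Round 4: B 18, D 14, E 39. E has a majority (≥36).

E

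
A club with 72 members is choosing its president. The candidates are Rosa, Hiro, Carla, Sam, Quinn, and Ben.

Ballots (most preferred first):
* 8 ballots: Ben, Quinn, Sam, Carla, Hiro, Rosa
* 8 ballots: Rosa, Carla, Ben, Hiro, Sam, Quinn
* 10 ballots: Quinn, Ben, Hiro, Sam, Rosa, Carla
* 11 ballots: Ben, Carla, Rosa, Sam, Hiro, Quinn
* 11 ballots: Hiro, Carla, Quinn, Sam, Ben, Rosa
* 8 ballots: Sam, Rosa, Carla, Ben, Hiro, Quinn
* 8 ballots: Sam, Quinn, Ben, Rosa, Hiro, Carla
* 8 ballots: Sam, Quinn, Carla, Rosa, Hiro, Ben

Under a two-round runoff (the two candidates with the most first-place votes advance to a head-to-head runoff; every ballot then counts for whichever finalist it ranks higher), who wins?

Round 1 first-place votes: Rosa 8, Hiro 11, Carla 0, Sam 24, Quinn 10, Ben 19. Sam and Ben advance.
Runoff: Sam is ranked above Ben on 35 ballots, Ben above Sam on 37.

Ben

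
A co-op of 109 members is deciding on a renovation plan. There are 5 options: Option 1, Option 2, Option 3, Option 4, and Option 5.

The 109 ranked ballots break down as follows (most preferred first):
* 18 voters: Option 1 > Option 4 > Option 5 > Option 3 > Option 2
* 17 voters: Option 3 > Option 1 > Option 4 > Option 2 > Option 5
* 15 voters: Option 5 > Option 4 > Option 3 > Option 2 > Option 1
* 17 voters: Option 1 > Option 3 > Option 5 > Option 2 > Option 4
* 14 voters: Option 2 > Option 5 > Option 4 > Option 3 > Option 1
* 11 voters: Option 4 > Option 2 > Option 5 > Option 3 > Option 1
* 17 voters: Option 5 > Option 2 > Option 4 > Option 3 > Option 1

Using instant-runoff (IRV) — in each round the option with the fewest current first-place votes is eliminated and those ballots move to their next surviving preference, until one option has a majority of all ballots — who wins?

Round 1: Option 1 35, Option 2 14, Option 3 17, Option 4 11, Option 5 32. Option 4 eliminated.
Round 2: Option 1 35, Option 2 25, Option 3 17, Option 5 32. Option 3 eliminated.
Round 3: Option 1 52, Option 2 25, Option 5 32. Option 2 eliminated.
Round 4: Option 1 52, Option 5 57. Option 5 has a majority (≥55).

Option 5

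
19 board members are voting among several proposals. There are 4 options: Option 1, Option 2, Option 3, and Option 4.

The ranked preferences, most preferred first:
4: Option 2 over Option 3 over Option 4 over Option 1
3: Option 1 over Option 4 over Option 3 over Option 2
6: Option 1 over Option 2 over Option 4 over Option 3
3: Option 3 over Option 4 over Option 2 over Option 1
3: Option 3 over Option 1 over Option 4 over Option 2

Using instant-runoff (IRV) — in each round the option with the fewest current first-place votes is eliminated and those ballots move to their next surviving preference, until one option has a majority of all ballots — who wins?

Option 3

Round 1: Option 1 9, Option 2 4, Option 3 6, Option 4 0. Option 4 eliminated.
Round 2: Option 1 9, Option 2 4, Option 3 6. Option 2 eliminated.
Round 3: Option 1 9, Option 3 10. Option 3 has a majority (≥10).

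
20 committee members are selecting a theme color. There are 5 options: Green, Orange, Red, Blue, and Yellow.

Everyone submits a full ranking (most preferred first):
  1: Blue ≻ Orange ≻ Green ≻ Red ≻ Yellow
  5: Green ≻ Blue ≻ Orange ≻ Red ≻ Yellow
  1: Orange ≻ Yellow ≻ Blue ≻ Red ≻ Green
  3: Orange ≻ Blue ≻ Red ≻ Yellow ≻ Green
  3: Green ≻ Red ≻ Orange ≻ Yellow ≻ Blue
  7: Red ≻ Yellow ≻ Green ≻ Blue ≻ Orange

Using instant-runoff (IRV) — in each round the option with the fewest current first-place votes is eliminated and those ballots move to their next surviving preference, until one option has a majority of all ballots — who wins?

Red

Round 1: Green 8, Orange 4, Red 7, Blue 1, Yellow 0. Yellow eliminated.
Round 2: Green 8, Orange 4, Red 7, Blue 1. Blue eliminated.
Round 3: Green 8, Orange 5, Red 7. Orange eliminated.
Round 4: Green 9, Red 11. Red has a majority (≥11).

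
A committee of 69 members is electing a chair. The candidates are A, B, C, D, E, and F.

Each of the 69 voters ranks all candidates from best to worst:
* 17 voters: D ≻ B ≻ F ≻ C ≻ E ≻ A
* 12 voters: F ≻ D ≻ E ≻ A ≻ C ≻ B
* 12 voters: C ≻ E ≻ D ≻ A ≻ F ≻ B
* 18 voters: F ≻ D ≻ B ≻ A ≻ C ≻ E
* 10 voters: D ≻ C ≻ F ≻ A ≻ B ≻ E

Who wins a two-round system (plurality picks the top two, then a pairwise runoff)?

Round 1 first-place votes: A 0, B 0, C 12, D 27, E 0, F 30. F and D advance.
Runoff: F is ranked above D on 30 ballots, D above F on 39.

D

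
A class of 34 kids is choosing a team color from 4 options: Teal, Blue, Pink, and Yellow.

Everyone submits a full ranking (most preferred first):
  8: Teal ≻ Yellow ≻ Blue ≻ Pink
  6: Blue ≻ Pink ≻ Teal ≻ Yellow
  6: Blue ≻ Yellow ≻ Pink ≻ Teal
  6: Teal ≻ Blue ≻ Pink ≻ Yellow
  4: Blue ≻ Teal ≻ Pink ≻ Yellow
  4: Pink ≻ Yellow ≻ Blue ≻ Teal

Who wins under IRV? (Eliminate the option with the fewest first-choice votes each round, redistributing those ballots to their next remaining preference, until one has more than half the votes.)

Blue

Round 1: Teal 14, Blue 16, Pink 4, Yellow 0. Yellow eliminated.
Round 2: Teal 14, Blue 16, Pink 4. Pink eliminated.
Round 3: Teal 14, Blue 20. Blue has a majority (≥18).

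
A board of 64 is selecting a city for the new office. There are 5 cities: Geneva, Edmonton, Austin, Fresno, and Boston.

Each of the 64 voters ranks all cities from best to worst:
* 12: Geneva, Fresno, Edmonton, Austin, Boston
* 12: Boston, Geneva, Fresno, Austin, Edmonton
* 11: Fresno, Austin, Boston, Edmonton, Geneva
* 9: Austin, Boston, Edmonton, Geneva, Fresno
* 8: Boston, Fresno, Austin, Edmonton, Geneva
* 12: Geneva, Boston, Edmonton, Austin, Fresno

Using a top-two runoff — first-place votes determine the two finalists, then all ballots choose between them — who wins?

Boston

Round 1 first-place votes: Geneva 24, Edmonton 0, Austin 9, Fresno 11, Boston 20. Geneva and Boston advance.
Runoff: Geneva is ranked above Boston on 24 ballots, Boston above Geneva on 40.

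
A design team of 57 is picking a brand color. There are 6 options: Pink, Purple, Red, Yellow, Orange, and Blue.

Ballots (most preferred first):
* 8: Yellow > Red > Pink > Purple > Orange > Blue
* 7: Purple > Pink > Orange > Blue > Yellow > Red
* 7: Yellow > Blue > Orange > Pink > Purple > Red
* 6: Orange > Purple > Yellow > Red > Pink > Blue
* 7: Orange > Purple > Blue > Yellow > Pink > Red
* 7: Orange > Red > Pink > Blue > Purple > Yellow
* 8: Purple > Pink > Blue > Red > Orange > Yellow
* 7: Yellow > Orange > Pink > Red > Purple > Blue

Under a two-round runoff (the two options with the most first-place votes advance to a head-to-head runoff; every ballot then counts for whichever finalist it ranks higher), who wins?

Orange

Round 1 first-place votes: Pink 0, Purple 15, Red 0, Yellow 22, Orange 20, Blue 0. Yellow and Orange advance.
Runoff: Yellow is ranked above Orange on 22 ballots, Orange above Yellow on 35.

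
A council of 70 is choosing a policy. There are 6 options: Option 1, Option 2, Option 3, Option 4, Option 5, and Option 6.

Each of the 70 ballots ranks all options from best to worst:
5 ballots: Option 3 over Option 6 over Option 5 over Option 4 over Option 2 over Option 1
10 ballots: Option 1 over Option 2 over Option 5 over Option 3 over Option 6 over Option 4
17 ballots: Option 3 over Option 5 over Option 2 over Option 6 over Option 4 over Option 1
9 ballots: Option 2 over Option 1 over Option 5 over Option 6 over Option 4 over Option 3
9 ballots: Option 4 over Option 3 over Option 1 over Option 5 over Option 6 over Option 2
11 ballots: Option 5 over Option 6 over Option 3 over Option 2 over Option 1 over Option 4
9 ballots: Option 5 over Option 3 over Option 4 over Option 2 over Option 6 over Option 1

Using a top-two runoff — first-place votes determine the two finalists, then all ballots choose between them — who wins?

Round 1 first-place votes: Option 1 10, Option 2 9, Option 3 22, Option 4 9, Option 5 20, Option 6 0. Option 3 and Option 5 advance.
Runoff: Option 3 is ranked above Option 5 on 31 ballots, Option 5 above Option 3 on 39.

Option 5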